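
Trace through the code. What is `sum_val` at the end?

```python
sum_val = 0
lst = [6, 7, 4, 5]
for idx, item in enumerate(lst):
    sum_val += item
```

Let's trace through this code step by step.

Initialize: sum_val = 0
Initialize: lst = [6, 7, 4, 5]
Entering loop: for idx, item in enumerate(lst):

After execution: sum_val = 22
22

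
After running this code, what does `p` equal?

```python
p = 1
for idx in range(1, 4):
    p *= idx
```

Let's trace through this code step by step.

Initialize: p = 1
Entering loop: for idx in range(1, 4):

After execution: p = 6
6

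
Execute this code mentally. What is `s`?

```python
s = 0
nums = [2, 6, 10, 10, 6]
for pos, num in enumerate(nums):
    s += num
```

Let's trace through this code step by step.

Initialize: s = 0
Initialize: nums = [2, 6, 10, 10, 6]
Entering loop: for pos, num in enumerate(nums):

After execution: s = 34
34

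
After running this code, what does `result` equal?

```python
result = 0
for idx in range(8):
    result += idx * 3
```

Let's trace through this code step by step.

Initialize: result = 0
Entering loop: for idx in range(8):

After execution: result = 84
84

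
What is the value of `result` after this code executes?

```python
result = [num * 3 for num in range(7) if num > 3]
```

Let's trace through this code step by step.

Initialize: result = [num * 3 for num in range(7) if num > 3]

After execution: result = [12, 15, 18]
[12, 15, 18]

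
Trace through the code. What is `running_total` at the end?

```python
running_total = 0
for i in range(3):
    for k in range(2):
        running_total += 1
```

Let's trace through this code step by step.

Initialize: running_total = 0
Entering loop: for i in range(3):

After execution: running_total = 6
6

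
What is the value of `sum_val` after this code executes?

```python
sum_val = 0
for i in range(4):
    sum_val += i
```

Let's trace through this code step by step.

Initialize: sum_val = 0
Entering loop: for i in range(4):

After execution: sum_val = 6
6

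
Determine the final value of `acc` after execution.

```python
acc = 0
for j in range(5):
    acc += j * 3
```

Let's trace through this code step by step.

Initialize: acc = 0
Entering loop: for j in range(5):

After execution: acc = 30
30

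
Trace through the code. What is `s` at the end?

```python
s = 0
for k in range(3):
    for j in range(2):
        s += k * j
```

Let's trace through this code step by step.

Initialize: s = 0
Entering loop: for k in range(3):

After execution: s = 3
3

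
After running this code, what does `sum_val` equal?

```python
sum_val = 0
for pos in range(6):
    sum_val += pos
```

Let's trace through this code step by step.

Initialize: sum_val = 0
Entering loop: for pos in range(6):

After execution: sum_val = 15
15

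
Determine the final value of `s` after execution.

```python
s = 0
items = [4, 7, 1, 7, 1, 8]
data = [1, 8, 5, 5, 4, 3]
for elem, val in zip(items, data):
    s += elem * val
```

Let's trace through this code step by step.

Initialize: s = 0
Initialize: items = [4, 7, 1, 7, 1, 8]
Initialize: data = [1, 8, 5, 5, 4, 3]
Entering loop: for elem, val in zip(items, data):

After execution: s = 128
128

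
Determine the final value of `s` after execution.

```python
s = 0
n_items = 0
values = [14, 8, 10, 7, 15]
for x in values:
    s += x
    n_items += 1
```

Let's trace through this code step by step.

Initialize: s = 0
Initialize: n_items = 0
Initialize: values = [14, 8, 10, 7, 15]
Entering loop: for x in values:

After execution: s = 54
54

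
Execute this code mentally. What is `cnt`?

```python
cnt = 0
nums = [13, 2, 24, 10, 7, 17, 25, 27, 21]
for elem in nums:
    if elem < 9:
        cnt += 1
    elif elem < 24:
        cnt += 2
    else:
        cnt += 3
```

Let's trace through this code step by step.

Initialize: cnt = 0
Initialize: nums = [13, 2, 24, 10, 7, 17, 25, 27, 21]
Entering loop: for elem in nums:

After execution: cnt = 19
19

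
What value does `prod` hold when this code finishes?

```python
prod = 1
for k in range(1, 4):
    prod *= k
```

Let's trace through this code step by step.

Initialize: prod = 1
Entering loop: for k in range(1, 4):

After execution: prod = 6
6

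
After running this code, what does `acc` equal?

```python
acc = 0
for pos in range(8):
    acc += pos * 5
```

Let's trace through this code step by step.

Initialize: acc = 0
Entering loop: for pos in range(8):

After execution: acc = 140
140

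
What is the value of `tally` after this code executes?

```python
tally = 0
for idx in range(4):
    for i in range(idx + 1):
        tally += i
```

Let's trace through this code step by step.

Initialize: tally = 0
Entering loop: for idx in range(4):

After execution: tally = 10
10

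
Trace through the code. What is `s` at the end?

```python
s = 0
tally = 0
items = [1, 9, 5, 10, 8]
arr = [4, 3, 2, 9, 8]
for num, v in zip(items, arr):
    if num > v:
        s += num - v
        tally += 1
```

Let's trace through this code step by step.

Initialize: s = 0
Initialize: tally = 0
Initialize: items = [1, 9, 5, 10, 8]
Initialize: arr = [4, 3, 2, 9, 8]
Entering loop: for num, v in zip(items, arr):

After execution: s = 10
10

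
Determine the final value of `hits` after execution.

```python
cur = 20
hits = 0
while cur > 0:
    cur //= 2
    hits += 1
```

Let's trace through this code step by step.

Initialize: cur = 20
Initialize: hits = 0
Entering loop: while cur > 0:

After execution: hits = 5
5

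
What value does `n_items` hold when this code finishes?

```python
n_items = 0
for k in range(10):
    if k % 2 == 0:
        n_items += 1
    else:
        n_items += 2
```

Let's trace through this code step by step.

Initialize: n_items = 0
Entering loop: for k in range(10):

After execution: n_items = 15
15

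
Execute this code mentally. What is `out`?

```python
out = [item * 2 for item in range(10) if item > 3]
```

Let's trace through this code step by step.

Initialize: out = [item * 2 for item in range(10) if item > 3]

After execution: out = [8, 10, 12, 14, 16, 18]
[8, 10, 12, 14, 16, 18]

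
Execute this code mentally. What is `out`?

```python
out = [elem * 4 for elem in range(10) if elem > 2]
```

Let's trace through this code step by step.

Initialize: out = [elem * 4 for elem in range(10) if elem > 2]

After execution: out = [12, 16, 20, 24, 28, 32, 36]
[12, 16, 20, 24, 28, 32, 36]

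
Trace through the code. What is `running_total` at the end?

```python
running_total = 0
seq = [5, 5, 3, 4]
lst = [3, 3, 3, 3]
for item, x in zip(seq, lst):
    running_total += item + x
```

Let's trace through this code step by step.

Initialize: running_total = 0
Initialize: seq = [5, 5, 3, 4]
Initialize: lst = [3, 3, 3, 3]
Entering loop: for item, x in zip(seq, lst):

After execution: running_total = 29
29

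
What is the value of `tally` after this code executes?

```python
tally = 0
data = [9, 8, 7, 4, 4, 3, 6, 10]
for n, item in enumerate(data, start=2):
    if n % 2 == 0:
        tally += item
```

Let's trace through this code step by step.

Initialize: tally = 0
Initialize: data = [9, 8, 7, 4, 4, 3, 6, 10]
Entering loop: for n, item in enumerate(data, start=2):

After execution: tally = 26
26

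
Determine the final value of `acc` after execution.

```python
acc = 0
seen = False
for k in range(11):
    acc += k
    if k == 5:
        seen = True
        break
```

Let's trace through this code step by step.

Initialize: acc = 0
Initialize: seen = False
Entering loop: for k in range(11):

After execution: acc = 15
15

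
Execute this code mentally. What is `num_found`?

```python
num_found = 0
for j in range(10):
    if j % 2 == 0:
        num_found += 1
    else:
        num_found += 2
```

Let's trace through this code step by step.

Initialize: num_found = 0
Entering loop: for j in range(10):

After execution: num_found = 15
15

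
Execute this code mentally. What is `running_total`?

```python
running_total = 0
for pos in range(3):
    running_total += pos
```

Let's trace through this code step by step.

Initialize: running_total = 0
Entering loop: for pos in range(3):

After execution: running_total = 3
3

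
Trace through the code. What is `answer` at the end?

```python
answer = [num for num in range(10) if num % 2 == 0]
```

Let's trace through this code step by step.

Initialize: answer = [num for num in range(10) if num % 2 == 0]

After execution: answer = [0, 2, 4, 6, 8]
[0, 2, 4, 6, 8]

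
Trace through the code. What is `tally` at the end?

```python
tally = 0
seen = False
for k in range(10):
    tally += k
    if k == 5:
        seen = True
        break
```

Let's trace through this code step by step.

Initialize: tally = 0
Initialize: seen = False
Entering loop: for k in range(10):

After execution: tally = 15
15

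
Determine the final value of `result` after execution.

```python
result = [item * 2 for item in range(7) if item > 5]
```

Let's trace through this code step by step.

Initialize: result = [item * 2 for item in range(7) if item > 5]

After execution: result = [12]
[12]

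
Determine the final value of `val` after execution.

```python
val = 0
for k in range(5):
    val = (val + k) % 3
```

Let's trace through this code step by step.

Initialize: val = 0
Entering loop: for k in range(5):

After execution: val = 1
1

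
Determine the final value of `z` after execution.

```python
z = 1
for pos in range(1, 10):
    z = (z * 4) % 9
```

Let's trace through this code step by step.

Initialize: z = 1
Entering loop: for pos in range(1, 10):

After execution: z = 1
1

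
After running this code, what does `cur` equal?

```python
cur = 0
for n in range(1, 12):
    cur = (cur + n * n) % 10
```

Let's trace through this code step by step.

Initialize: cur = 0
Entering loop: for n in range(1, 12):

After execution: cur = 6
6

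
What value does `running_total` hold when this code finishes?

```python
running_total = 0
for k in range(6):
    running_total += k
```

Let's trace through this code step by step.

Initialize: running_total = 0
Entering loop: for k in range(6):

After execution: running_total = 15
15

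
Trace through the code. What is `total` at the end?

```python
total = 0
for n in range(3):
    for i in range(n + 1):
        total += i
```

Let's trace through this code step by step.

Initialize: total = 0
Entering loop: for n in range(3):

After execution: total = 4
4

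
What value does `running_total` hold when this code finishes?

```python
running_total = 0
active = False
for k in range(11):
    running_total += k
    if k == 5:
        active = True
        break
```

Let's trace through this code step by step.

Initialize: running_total = 0
Initialize: active = False
Entering loop: for k in range(11):

After execution: running_total = 15
15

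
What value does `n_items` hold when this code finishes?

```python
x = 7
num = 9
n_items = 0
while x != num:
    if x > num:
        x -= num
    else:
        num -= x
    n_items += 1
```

Let's trace through this code step by step.

Initialize: x = 7
Initialize: num = 9
Initialize: n_items = 0
Entering loop: while x != num:

After execution: n_items = 5
5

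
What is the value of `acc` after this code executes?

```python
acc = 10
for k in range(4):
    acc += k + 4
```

Let's trace through this code step by step.

Initialize: acc = 10
Entering loop: for k in range(4):

After execution: acc = 32
32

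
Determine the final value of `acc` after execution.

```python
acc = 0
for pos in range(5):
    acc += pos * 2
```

Let's trace through this code step by step.

Initialize: acc = 0
Entering loop: for pos in range(5):

After execution: acc = 20
20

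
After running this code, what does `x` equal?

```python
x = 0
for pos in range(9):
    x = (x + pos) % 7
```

Let's trace through this code step by step.

Initialize: x = 0
Entering loop: for pos in range(9):

After execution: x = 1
1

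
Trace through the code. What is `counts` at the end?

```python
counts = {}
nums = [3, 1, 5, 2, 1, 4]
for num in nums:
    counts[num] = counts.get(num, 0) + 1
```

Let's trace through this code step by step.

Initialize: counts = {}
Initialize: nums = [3, 1, 5, 2, 1, 4]
Entering loop: for num in nums:

After execution: counts = {3: 1, 1: 2, 5: 1, 2: 1, 4: 1}
{3: 1, 1: 2, 5: 1, 2: 1, 4: 1}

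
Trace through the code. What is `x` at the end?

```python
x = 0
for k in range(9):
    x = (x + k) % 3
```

Let's trace through this code step by step.

Initialize: x = 0
Entering loop: for k in range(9):

After execution: x = 0
0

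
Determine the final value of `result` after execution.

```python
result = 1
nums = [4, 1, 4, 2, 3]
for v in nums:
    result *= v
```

Let's trace through this code step by step.

Initialize: result = 1
Initialize: nums = [4, 1, 4, 2, 3]
Entering loop: for v in nums:

After execution: result = 96
96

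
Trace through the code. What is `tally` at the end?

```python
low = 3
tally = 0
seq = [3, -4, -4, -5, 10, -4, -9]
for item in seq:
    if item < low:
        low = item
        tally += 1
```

Let's trace through this code step by step.

Initialize: low = 3
Initialize: tally = 0
Initialize: seq = [3, -4, -4, -5, 10, -4, -9]
Entering loop: for item in seq:

After execution: tally = 3
3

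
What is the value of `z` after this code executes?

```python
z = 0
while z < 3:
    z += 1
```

Let's trace through this code step by step.

Initialize: z = 0
Entering loop: while z < 3:

After execution: z = 3
3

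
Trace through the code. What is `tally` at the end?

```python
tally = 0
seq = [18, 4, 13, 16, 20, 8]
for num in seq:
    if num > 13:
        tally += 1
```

Let's trace through this code step by step.

Initialize: tally = 0
Initialize: seq = [18, 4, 13, 16, 20, 8]
Entering loop: for num in seq:

After execution: tally = 3
3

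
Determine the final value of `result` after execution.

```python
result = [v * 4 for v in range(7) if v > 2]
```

Let's trace through this code step by step.

Initialize: result = [v * 4 for v in range(7) if v > 2]

After execution: result = [12, 16, 20, 24]
[12, 16, 20, 24]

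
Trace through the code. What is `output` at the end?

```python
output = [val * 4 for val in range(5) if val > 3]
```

Let's trace through this code step by step.

Initialize: output = [val * 4 for val in range(5) if val > 3]

After execution: output = [16]
[16]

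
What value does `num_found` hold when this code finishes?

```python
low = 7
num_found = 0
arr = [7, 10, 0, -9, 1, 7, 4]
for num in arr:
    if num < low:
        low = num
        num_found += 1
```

Let's trace through this code step by step.

Initialize: low = 7
Initialize: num_found = 0
Initialize: arr = [7, 10, 0, -9, 1, 7, 4]
Entering loop: for num in arr:

After execution: num_found = 2
2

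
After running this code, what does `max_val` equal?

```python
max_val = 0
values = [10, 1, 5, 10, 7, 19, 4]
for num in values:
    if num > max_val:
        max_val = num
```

Let's trace through this code step by step.

Initialize: max_val = 0
Initialize: values = [10, 1, 5, 10, 7, 19, 4]
Entering loop: for num in values:

After execution: max_val = 19
19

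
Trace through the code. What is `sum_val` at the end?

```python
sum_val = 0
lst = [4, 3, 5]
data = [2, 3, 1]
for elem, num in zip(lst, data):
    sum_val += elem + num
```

Let's trace through this code step by step.

Initialize: sum_val = 0
Initialize: lst = [4, 3, 5]
Initialize: data = [2, 3, 1]
Entering loop: for elem, num in zip(lst, data):

After execution: sum_val = 18
18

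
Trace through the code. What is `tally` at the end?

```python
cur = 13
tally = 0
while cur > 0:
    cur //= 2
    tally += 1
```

Let's trace through this code step by step.

Initialize: cur = 13
Initialize: tally = 0
Entering loop: while cur > 0:

After execution: tally = 4
4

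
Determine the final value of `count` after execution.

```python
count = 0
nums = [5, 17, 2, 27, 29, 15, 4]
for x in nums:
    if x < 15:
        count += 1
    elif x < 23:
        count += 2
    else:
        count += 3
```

Let's trace through this code step by step.

Initialize: count = 0
Initialize: nums = [5, 17, 2, 27, 29, 15, 4]
Entering loop: for x in nums:

After execution: count = 13
13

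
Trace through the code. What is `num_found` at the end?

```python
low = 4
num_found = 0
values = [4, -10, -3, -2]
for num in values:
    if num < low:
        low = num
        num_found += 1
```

Let's trace through this code step by step.

Initialize: low = 4
Initialize: num_found = 0
Initialize: values = [4, -10, -3, -2]
Entering loop: for num in values:

After execution: num_found = 1
1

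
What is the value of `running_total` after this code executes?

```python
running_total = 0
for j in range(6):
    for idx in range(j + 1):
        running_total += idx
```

Let's trace through this code step by step.

Initialize: running_total = 0
Entering loop: for j in range(6):

After execution: running_total = 35
35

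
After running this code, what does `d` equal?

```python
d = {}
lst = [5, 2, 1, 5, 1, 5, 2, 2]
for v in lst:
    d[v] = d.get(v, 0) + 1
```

Let's trace through this code step by step.

Initialize: d = {}
Initialize: lst = [5, 2, 1, 5, 1, 5, 2, 2]
Entering loop: for v in lst:

After execution: d = {5: 3, 2: 3, 1: 2}
{5: 3, 2: 3, 1: 2}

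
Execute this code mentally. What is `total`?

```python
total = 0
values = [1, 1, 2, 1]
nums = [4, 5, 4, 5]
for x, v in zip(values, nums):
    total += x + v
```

Let's trace through this code step by step.

Initialize: total = 0
Initialize: values = [1, 1, 2, 1]
Initialize: nums = [4, 5, 4, 5]
Entering loop: for x, v in zip(values, nums):

After execution: total = 23
23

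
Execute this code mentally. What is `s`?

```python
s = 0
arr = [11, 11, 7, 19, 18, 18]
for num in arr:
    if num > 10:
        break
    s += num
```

Let's trace through this code step by step.

Initialize: s = 0
Initialize: arr = [11, 11, 7, 19, 18, 18]
Entering loop: for num in arr:

After execution: s = 0
0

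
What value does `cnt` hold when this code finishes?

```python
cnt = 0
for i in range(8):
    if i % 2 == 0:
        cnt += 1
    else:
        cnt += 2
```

Let's trace through this code step by step.

Initialize: cnt = 0
Entering loop: for i in range(8):

After execution: cnt = 12
12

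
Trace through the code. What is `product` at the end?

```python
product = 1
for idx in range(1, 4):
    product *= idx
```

Let's trace through this code step by step.

Initialize: product = 1
Entering loop: for idx in range(1, 4):

After execution: product = 6
6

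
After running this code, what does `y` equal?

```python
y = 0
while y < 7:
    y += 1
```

Let's trace through this code step by step.

Initialize: y = 0
Entering loop: while y < 7:

After execution: y = 7
7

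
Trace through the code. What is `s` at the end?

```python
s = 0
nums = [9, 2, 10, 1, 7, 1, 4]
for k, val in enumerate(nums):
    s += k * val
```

Let's trace through this code step by step.

Initialize: s = 0
Initialize: nums = [9, 2, 10, 1, 7, 1, 4]
Entering loop: for k, val in enumerate(nums):

After execution: s = 82
82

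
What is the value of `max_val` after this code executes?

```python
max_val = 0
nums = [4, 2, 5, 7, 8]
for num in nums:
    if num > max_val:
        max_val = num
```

Let's trace through this code step by step.

Initialize: max_val = 0
Initialize: nums = [4, 2, 5, 7, 8]
Entering loop: for num in nums:

After execution: max_val = 8
8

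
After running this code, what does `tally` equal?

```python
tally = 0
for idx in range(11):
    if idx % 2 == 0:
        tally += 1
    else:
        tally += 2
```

Let's trace through this code step by step.

Initialize: tally = 0
Entering loop: for idx in range(11):

After execution: tally = 16
16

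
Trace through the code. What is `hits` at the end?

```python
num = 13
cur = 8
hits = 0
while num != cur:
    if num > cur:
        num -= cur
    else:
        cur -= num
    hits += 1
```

Let's trace through this code step by step.

Initialize: num = 13
Initialize: cur = 8
Initialize: hits = 0
Entering loop: while num != cur:

After execution: hits = 5
5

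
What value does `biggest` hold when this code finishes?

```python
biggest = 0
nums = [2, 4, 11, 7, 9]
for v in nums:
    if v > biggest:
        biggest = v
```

Let's trace through this code step by step.

Initialize: biggest = 0
Initialize: nums = [2, 4, 11, 7, 9]
Entering loop: for v in nums:

After execution: biggest = 11
11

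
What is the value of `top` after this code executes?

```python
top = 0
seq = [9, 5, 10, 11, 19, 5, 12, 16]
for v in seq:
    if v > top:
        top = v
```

Let's trace through this code step by step.

Initialize: top = 0
Initialize: seq = [9, 5, 10, 11, 19, 5, 12, 16]
Entering loop: for v in seq:

After execution: top = 19
19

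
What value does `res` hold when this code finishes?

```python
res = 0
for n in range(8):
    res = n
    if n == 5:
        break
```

Let's trace through this code step by step.

Initialize: res = 0
Entering loop: for n in range(8):

After execution: res = 5
5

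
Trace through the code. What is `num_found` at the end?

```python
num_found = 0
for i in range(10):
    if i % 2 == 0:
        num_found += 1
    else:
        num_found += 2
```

Let's trace through this code step by step.

Initialize: num_found = 0
Entering loop: for i in range(10):

After execution: num_found = 15
15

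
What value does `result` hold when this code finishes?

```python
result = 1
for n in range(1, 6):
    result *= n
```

Let's trace through this code step by step.

Initialize: result = 1
Entering loop: for n in range(1, 6):

After execution: result = 120
120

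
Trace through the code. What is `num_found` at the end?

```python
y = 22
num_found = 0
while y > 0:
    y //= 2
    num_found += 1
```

Let's trace through this code step by step.

Initialize: y = 22
Initialize: num_found = 0
Entering loop: while y > 0:

After execution: num_found = 5
5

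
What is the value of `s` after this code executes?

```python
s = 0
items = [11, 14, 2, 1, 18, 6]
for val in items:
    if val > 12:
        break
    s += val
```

Let's trace through this code step by step.

Initialize: s = 0
Initialize: items = [11, 14, 2, 1, 18, 6]
Entering loop: for val in items:

After execution: s = 11
11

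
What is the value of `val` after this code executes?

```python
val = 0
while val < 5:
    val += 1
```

Let's trace through this code step by step.

Initialize: val = 0
Entering loop: while val < 5:

After execution: val = 5
5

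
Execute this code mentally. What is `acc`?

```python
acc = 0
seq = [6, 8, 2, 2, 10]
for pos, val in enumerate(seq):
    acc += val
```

Let's trace through this code step by step.

Initialize: acc = 0
Initialize: seq = [6, 8, 2, 2, 10]
Entering loop: for pos, val in enumerate(seq):

After execution: acc = 28
28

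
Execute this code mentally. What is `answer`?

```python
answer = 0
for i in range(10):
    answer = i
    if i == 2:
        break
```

Let's trace through this code step by step.

Initialize: answer = 0
Entering loop: for i in range(10):

After execution: answer = 2
2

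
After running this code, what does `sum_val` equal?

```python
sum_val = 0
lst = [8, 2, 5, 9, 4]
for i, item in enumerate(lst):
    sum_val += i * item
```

Let's trace through this code step by step.

Initialize: sum_val = 0
Initialize: lst = [8, 2, 5, 9, 4]
Entering loop: for i, item in enumerate(lst):

After execution: sum_val = 55
55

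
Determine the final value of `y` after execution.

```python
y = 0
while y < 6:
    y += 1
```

Let's trace through this code step by step.

Initialize: y = 0
Entering loop: while y < 6:

After execution: y = 6
6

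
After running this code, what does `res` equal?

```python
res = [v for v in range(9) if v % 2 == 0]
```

Let's trace through this code step by step.

Initialize: res = [v for v in range(9) if v % 2 == 0]

After execution: res = [0, 2, 4, 6, 8]
[0, 2, 4, 6, 8]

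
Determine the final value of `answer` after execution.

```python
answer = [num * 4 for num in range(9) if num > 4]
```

Let's trace through this code step by step.

Initialize: answer = [num * 4 for num in range(9) if num > 4]

After execution: answer = [20, 24, 28, 32]
[20, 24, 28, 32]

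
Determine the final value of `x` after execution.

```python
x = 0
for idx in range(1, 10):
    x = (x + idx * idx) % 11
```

Let's trace through this code step by step.

Initialize: x = 0
Entering loop: for idx in range(1, 10):

After execution: x = 10
10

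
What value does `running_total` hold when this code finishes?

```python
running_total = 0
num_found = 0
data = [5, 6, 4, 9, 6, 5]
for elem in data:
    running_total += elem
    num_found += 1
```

Let's trace through this code step by step.

Initialize: running_total = 0
Initialize: num_found = 0
Initialize: data = [5, 6, 4, 9, 6, 5]
Entering loop: for elem in data:

After execution: running_total = 35
35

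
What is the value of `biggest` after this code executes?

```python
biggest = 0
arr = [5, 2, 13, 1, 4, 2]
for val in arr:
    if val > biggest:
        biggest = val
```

Let's trace through this code step by step.

Initialize: biggest = 0
Initialize: arr = [5, 2, 13, 1, 4, 2]
Entering loop: for val in arr:

After execution: biggest = 13
13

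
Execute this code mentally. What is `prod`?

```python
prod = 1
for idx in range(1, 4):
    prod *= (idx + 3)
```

Let's trace through this code step by step.

Initialize: prod = 1
Entering loop: for idx in range(1, 4):

After execution: prod = 120
120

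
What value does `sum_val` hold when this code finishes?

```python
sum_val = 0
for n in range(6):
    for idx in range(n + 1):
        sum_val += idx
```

Let's trace through this code step by step.

Initialize: sum_val = 0
Entering loop: for n in range(6):

After execution: sum_val = 35
35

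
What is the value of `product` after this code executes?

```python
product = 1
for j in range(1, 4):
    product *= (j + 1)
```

Let's trace through this code step by step.

Initialize: product = 1
Entering loop: for j in range(1, 4):

After execution: product = 24
24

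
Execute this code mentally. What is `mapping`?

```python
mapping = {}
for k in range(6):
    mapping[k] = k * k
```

Let's trace through this code step by step.

Initialize: mapping = {}
Entering loop: for k in range(6):

After execution: mapping = {0: 0, 1: 1, 2: 4, 3: 9, 4: 16, 5: 25}
{0: 0, 1: 1, 2: 4, 3: 9, 4: 16, 5: 25}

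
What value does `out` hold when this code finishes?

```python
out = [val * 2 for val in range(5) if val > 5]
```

Let's trace through this code step by step.

Initialize: out = [val * 2 for val in range(5) if val > 5]

After execution: out = []
[]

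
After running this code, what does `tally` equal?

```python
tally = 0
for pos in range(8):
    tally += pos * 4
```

Let's trace through this code step by step.

Initialize: tally = 0
Entering loop: for pos in range(8):

After execution: tally = 112
112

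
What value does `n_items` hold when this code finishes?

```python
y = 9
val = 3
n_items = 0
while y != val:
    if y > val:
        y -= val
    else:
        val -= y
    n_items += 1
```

Let's trace through this code step by step.

Initialize: y = 9
Initialize: val = 3
Initialize: n_items = 0
Entering loop: while y != val:

After execution: n_items = 2
2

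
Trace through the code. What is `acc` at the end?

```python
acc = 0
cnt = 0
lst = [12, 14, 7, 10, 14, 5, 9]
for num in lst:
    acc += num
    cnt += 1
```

Let's trace through this code step by step.

Initialize: acc = 0
Initialize: cnt = 0
Initialize: lst = [12, 14, 7, 10, 14, 5, 9]
Entering loop: for num in lst:

After execution: acc = 71
71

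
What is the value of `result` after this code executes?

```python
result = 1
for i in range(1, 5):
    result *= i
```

Let's trace through this code step by step.

Initialize: result = 1
Entering loop: for i in range(1, 5):

After execution: result = 24
24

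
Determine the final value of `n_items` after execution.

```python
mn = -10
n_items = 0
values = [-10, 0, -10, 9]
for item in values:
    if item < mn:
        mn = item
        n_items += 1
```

Let's trace through this code step by step.

Initialize: mn = -10
Initialize: n_items = 0
Initialize: values = [-10, 0, -10, 9]
Entering loop: for item in values:

After execution: n_items = 0
0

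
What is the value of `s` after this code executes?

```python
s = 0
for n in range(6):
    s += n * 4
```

Let's trace through this code step by step.

Initialize: s = 0
Entering loop: for n in range(6):

After execution: s = 60
60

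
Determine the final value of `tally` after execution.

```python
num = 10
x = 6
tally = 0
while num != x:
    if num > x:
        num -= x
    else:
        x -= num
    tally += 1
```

Let's trace through this code step by step.

Initialize: num = 10
Initialize: x = 6
Initialize: tally = 0
Entering loop: while num != x:

After execution: tally = 3
3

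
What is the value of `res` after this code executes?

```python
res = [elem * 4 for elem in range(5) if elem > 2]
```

Let's trace through this code step by step.

Initialize: res = [elem * 4 for elem in range(5) if elem > 2]

After execution: res = [12, 16]
[12, 16]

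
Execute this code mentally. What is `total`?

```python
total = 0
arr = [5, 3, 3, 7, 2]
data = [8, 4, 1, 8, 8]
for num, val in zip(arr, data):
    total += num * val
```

Let's trace through this code step by step.

Initialize: total = 0
Initialize: arr = [5, 3, 3, 7, 2]
Initialize: data = [8, 4, 1, 8, 8]
Entering loop: for num, val in zip(arr, data):

After execution: total = 127
127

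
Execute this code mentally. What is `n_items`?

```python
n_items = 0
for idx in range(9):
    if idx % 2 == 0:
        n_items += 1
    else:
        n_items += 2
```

Let's trace through this code step by step.

Initialize: n_items = 0
Entering loop: for idx in range(9):

After execution: n_items = 13
13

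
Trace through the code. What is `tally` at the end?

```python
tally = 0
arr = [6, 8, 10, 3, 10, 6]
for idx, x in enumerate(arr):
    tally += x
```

Let's trace through this code step by step.

Initialize: tally = 0
Initialize: arr = [6, 8, 10, 3, 10, 6]
Entering loop: for idx, x in enumerate(arr):

After execution: tally = 43
43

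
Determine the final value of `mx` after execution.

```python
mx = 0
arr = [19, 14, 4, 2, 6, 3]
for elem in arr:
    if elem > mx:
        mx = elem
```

Let's trace through this code step by step.

Initialize: mx = 0
Initialize: arr = [19, 14, 4, 2, 6, 3]
Entering loop: for elem in arr:

After execution: mx = 19
19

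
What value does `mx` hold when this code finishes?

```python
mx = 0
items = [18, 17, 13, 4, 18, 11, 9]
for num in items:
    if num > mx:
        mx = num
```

Let's trace through this code step by step.

Initialize: mx = 0
Initialize: items = [18, 17, 13, 4, 18, 11, 9]
Entering loop: for num in items:

After execution: mx = 18
18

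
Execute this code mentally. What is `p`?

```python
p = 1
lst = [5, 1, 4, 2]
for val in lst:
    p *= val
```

Let's trace through this code step by step.

Initialize: p = 1
Initialize: lst = [5, 1, 4, 2]
Entering loop: for val in lst:

After execution: p = 40
40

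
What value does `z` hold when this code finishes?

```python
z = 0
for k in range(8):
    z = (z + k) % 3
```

Let's trace through this code step by step.

Initialize: z = 0
Entering loop: for k in range(8):

After execution: z = 1
1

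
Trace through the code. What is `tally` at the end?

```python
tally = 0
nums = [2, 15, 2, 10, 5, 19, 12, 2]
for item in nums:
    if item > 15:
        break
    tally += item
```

Let's trace through this code step by step.

Initialize: tally = 0
Initialize: nums = [2, 15, 2, 10, 5, 19, 12, 2]
Entering loop: for item in nums:

After execution: tally = 34
34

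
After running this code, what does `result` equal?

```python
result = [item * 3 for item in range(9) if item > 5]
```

Let's trace through this code step by step.

Initialize: result = [item * 3 for item in range(9) if item > 5]

After execution: result = [18, 21, 24]
[18, 21, 24]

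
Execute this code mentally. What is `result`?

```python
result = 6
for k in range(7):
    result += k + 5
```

Let's trace through this code step by step.

Initialize: result = 6
Entering loop: for k in range(7):

After execution: result = 62
62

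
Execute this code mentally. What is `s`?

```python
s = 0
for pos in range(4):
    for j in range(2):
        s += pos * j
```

Let's trace through this code step by step.

Initialize: s = 0
Entering loop: for pos in range(4):

After execution: s = 6
6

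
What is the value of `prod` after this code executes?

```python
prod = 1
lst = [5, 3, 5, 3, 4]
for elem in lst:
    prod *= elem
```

Let's trace through this code step by step.

Initialize: prod = 1
Initialize: lst = [5, 3, 5, 3, 4]
Entering loop: for elem in lst:

After execution: prod = 900
900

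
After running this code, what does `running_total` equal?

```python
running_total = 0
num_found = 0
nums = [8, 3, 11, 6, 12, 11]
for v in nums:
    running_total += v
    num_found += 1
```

Let's trace through this code step by step.

Initialize: running_total = 0
Initialize: num_found = 0
Initialize: nums = [8, 3, 11, 6, 12, 11]
Entering loop: for v in nums:

After execution: running_total = 51
51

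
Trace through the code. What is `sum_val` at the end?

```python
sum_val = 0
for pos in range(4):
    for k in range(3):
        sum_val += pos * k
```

Let's trace through this code step by step.

Initialize: sum_val = 0
Entering loop: for pos in range(4):

After execution: sum_val = 18
18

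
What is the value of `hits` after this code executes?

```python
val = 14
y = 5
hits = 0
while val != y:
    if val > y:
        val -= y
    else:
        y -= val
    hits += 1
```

Let's trace through this code step by step.

Initialize: val = 14
Initialize: y = 5
Initialize: hits = 0
Entering loop: while val != y:

After execution: hits = 6
6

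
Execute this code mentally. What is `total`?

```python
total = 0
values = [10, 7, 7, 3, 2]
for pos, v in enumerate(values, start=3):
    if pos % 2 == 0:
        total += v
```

Let's trace through this code step by step.

Initialize: total = 0
Initialize: values = [10, 7, 7, 3, 2]
Entering loop: for pos, v in enumerate(values, start=3):

After execution: total = 10
10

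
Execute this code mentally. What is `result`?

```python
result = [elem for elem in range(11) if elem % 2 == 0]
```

Let's trace through this code step by step.

Initialize: result = [elem for elem in range(11) if elem % 2 == 0]

After execution: result = [0, 2, 4, 6, 8, 10]
[0, 2, 4, 6, 8, 10]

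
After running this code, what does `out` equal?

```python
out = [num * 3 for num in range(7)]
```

Let's trace through this code step by step.

Initialize: out = [num * 3 for num in range(7)]

After execution: out = [0, 3, 6, 9, 12, 15, 18]
[0, 3, 6, 9, 12, 15, 18]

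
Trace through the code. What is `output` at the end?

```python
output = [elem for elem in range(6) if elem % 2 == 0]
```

Let's trace through this code step by step.

Initialize: output = [elem for elem in range(6) if elem % 2 == 0]

After execution: output = [0, 2, 4]
[0, 2, 4]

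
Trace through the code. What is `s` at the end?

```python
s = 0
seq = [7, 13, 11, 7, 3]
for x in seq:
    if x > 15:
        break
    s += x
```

Let's trace through this code step by step.

Initialize: s = 0
Initialize: seq = [7, 13, 11, 7, 3]
Entering loop: for x in seq:

After execution: s = 41
41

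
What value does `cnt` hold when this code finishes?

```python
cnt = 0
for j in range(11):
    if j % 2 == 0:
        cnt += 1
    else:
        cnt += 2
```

Let's trace through this code step by step.

Initialize: cnt = 0
Entering loop: for j in range(11):

After execution: cnt = 16
16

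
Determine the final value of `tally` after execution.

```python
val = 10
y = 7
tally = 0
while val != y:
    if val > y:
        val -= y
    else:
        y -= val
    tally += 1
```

Let's trace through this code step by step.

Initialize: val = 10
Initialize: y = 7
Initialize: tally = 0
Entering loop: while val != y:

After execution: tally = 5
5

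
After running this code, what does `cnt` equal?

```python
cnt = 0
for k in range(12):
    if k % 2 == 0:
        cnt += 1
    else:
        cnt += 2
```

Let's trace through this code step by step.

Initialize: cnt = 0
Entering loop: for k in range(12):

After execution: cnt = 18
18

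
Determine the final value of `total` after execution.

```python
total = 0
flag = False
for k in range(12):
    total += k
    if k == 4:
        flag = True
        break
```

Let's trace through this code step by step.

Initialize: total = 0
Initialize: flag = False
Entering loop: for k in range(12):

After execution: total = 10
10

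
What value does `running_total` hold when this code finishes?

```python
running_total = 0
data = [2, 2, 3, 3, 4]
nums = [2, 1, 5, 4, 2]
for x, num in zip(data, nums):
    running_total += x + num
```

Let's trace through this code step by step.

Initialize: running_total = 0
Initialize: data = [2, 2, 3, 3, 4]
Initialize: nums = [2, 1, 5, 4, 2]
Entering loop: for x, num in zip(data, nums):

After execution: running_total = 28
28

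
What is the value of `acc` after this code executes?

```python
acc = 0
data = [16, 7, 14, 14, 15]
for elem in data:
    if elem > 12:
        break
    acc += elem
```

Let's trace through this code step by step.

Initialize: acc = 0
Initialize: data = [16, 7, 14, 14, 15]
Entering loop: for elem in data:

After execution: acc = 0
0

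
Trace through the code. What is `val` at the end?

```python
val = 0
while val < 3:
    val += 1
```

Let's trace through this code step by step.

Initialize: val = 0
Entering loop: while val < 3:

After execution: val = 3
3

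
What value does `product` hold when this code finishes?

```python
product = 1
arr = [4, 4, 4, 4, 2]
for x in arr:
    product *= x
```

Let's trace through this code step by step.

Initialize: product = 1
Initialize: arr = [4, 4, 4, 4, 2]
Entering loop: for x in arr:

After execution: product = 512
512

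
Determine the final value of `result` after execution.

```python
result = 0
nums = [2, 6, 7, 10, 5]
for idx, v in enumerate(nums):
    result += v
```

Let's trace through this code step by step.

Initialize: result = 0
Initialize: nums = [2, 6, 7, 10, 5]
Entering loop: for idx, v in enumerate(nums):

After execution: result = 30
30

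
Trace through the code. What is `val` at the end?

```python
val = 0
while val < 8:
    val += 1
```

Let's trace through this code step by step.

Initialize: val = 0
Entering loop: while val < 8:

After execution: val = 8
8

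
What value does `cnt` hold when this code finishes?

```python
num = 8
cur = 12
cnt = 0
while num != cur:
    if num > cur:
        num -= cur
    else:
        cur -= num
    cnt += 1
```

Let's trace through this code step by step.

Initialize: num = 8
Initialize: cur = 12
Initialize: cnt = 0
Entering loop: while num != cur:

After execution: cnt = 2
2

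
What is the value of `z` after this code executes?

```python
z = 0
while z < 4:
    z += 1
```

Let's trace through this code step by step.

Initialize: z = 0
Entering loop: while z < 4:

After execution: z = 4
4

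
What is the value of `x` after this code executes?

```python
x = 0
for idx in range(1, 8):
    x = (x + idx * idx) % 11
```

Let's trace through this code step by step.

Initialize: x = 0
Entering loop: for idx in range(1, 8):

After execution: x = 8
8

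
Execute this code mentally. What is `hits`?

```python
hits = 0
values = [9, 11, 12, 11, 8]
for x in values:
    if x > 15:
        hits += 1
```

Let's trace through this code step by step.

Initialize: hits = 0
Initialize: values = [9, 11, 12, 11, 8]
Entering loop: for x in values:

After execution: hits = 0
0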